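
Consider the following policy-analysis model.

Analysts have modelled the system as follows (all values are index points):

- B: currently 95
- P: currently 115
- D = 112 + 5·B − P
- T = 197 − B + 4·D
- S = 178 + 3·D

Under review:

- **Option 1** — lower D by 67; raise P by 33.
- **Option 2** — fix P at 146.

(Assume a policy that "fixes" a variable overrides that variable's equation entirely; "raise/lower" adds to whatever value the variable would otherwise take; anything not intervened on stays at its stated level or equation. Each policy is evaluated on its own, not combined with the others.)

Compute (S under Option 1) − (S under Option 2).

-207

Option 1 (D − 67, P + 33):
  B = 95
  P = 115 + 33 = 148
  D = 112 + 5·95 − 148 (−67 from intervention) = 372
  S = 178 + 3·372 = 1294
Option 2 (P := 146):
  B = 95
  P = 146
  D = 112 + 5·95 − 146 = 441
  S = 178 + 3·441 = 1501
S: 1294 − 1501 = -207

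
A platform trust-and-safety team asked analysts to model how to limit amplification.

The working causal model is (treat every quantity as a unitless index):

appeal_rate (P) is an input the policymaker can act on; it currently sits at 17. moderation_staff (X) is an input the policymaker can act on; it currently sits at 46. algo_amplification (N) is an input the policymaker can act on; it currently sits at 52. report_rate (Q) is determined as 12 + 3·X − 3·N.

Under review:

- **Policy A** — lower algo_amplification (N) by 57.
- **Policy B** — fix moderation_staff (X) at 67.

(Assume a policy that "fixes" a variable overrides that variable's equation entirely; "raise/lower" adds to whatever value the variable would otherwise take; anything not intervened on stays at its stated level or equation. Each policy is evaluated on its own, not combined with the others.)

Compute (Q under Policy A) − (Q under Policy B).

Policy A (N − 57):
  X = 46
  N = 52 − 57 = -5
  Q = 12 + 3·46 − 3·(-5) = 165
Policy B (X := 67):
  X = 67
  N = 52
  Q = 12 + 3·67 − 3·52 = 57
Q: 165 − 57 = 108

108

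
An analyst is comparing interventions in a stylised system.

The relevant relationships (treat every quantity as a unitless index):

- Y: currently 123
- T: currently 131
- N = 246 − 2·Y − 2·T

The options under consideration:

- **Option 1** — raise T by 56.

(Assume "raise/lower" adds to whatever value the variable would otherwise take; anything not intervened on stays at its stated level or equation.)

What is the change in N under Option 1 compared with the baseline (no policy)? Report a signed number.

Baseline:
  Y = 123
  T = 131
  N = 246 − 2·123 − 2·131 = -262
Option 1 (T + 56):
  Y = 123
  T = 131 + 56 = 187
  N = 246 − 2·123 − 2·187 = -374
Change in N: -374 − (-262) = -112

-112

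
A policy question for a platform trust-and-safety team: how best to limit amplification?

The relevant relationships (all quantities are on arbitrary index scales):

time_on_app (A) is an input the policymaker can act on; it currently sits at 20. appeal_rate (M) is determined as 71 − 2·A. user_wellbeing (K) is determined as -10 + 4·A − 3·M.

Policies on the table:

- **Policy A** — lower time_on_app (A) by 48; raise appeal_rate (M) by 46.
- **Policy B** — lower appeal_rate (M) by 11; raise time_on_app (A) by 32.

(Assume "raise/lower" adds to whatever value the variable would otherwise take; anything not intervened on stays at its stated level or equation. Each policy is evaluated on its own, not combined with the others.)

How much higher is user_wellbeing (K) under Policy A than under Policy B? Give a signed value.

-971

Policy A (A − 48, M + 46):
  A = 20 − 48 = -28
  M = 71 − 2·(-28) (+46 from intervention) = 173
  K = -10 + 4·(-28) − 3·173 = -641
Policy B (M − 11, A + 32):
  A = 20 + 32 = 52
  M = 71 − 2·52 (−11 from intervention) = -44
  K = -10 + 4·52 − 3·(-44) = 330
K: -641 − 330 = -971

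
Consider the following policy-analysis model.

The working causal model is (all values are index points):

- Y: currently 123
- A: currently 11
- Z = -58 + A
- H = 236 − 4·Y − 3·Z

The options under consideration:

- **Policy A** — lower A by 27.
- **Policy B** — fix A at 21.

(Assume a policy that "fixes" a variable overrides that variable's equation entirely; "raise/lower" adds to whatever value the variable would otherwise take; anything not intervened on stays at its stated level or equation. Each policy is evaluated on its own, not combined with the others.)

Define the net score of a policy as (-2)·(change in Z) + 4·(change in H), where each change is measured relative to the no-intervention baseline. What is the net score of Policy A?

378

Baseline:
  Y = 123
  A = 11
  Z = -58 + 11 = -47
  H = 236 − 4·123 − 3·(-47) = -115
Policy A (A − 27):
  Y = 123
  A = 11 − 27 = -16
  Z = -58 + (-16) = -74
  H = 236 − 4·123 − 3·(-74) = -34
ΔZ = -74 − (-47) = -27; ΔH = -34 − (-115) = 81
Score = (-2)·(-27) + 4·81 = 378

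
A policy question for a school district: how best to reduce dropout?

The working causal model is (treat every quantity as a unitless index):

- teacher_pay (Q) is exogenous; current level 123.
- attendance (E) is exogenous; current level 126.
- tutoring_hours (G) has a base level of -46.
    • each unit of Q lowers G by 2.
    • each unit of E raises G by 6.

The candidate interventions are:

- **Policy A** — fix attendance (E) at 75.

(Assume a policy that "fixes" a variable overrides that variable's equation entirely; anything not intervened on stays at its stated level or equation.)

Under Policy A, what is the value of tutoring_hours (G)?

Policy A (E := 75):
  Q = 123
  E = 75
  G = -46 − 2·123 + 6·75 = 158

158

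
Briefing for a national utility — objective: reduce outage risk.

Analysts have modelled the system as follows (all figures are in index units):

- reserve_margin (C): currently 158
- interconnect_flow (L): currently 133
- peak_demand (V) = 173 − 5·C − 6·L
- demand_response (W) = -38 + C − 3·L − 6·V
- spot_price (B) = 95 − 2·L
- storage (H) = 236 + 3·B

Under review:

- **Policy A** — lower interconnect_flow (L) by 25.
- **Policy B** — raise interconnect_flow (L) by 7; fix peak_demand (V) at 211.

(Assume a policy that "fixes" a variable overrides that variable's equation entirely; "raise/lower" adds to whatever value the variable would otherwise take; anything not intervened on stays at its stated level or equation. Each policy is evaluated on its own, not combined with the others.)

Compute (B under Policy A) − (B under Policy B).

64

Policy A (L − 25):
  L = 133 − 25 = 108
  B = 95 − 2·108 = -121
Policy B (L + 7, V := 211):
  L = 133 + 7 = 140
  B = 95 − 2·140 = -185
B: -121 − (-185) = 64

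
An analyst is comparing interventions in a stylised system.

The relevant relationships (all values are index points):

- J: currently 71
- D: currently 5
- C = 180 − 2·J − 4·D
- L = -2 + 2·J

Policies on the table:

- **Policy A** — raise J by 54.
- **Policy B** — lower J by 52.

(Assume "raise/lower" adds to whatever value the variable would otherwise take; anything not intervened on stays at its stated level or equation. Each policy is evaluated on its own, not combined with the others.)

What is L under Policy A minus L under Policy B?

212

Policy A (J + 54):
  J = 71 + 54 = 125
  L = -2 + 2·125 = 248
Policy B (J − 52):
  J = 71 − 52 = 19
  L = -2 + 2·19 = 36
L: 248 − 36 = 212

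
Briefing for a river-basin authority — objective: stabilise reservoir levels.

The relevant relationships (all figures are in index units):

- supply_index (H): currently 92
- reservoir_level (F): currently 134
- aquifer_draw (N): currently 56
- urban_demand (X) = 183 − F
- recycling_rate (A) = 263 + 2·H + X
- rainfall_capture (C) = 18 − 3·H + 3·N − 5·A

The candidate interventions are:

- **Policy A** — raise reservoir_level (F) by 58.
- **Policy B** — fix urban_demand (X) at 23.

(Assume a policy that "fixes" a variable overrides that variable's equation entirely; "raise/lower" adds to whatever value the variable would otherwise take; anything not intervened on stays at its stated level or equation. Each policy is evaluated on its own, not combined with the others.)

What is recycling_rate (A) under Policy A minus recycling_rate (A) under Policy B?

-32

Policy A (F + 58):
  H = 92
  F = 134 + 58 = 192
  X = 183 − 192 = -9
  A = 263 + 2·92 + (-9) = 438
Policy B (X := 23):
  H = 92
  F = 134
  X = 23
  A = 263 + 2·92 + 23 = 470
A: 438 − 470 = -32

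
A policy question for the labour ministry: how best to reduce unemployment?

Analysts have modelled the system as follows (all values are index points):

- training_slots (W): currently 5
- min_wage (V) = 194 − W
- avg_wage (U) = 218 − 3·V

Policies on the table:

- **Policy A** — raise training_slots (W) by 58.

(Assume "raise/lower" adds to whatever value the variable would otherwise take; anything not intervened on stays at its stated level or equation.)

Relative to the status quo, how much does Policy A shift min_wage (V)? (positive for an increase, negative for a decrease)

-58

Baseline:
  W = 5
  V = 194 − 5 = 189
Policy A (W + 58):
  W = 5 + 58 = 63
  V = 194 − 63 = 131
Change in V: 131 − 189 = -58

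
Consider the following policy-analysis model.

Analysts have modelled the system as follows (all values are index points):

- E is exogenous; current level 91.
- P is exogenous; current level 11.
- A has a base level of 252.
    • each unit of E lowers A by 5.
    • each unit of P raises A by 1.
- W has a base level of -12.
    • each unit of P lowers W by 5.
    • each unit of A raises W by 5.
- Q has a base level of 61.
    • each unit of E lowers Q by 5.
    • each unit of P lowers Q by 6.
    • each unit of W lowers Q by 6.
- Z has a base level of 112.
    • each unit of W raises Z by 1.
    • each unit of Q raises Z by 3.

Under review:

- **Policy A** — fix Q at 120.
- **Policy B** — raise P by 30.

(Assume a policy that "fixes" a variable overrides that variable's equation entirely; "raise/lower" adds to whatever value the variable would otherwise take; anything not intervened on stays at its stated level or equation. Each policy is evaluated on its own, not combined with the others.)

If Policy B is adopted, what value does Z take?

15651

Policy B (P + 30):
  E = 91
  P = 11 + 30 = 41
  A = 252 − 5·91 + 41 = -162
  W = -12 − 5·41 + 5·(-162) = -1027
  Q = 61 − 5·91 − 6·41 − 6·(-1027) = 5522
  Z = 112 + (-1027) + 3·5522 = 15651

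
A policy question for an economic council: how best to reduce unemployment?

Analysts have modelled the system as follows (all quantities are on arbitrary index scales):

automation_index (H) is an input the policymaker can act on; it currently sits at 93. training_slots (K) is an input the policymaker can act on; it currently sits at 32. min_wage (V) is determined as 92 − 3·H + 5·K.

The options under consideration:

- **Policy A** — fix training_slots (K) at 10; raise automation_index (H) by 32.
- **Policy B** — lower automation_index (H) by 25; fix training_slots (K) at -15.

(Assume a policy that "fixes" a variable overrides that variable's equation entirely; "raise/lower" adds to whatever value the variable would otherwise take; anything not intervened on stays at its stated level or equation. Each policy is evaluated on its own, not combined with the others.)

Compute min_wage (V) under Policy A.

Policy A (K := 10, H + 32):
  H = 93 + 32 = 125
  K = 10
  V = 92 − 3·125 + 5·10 = -233

-233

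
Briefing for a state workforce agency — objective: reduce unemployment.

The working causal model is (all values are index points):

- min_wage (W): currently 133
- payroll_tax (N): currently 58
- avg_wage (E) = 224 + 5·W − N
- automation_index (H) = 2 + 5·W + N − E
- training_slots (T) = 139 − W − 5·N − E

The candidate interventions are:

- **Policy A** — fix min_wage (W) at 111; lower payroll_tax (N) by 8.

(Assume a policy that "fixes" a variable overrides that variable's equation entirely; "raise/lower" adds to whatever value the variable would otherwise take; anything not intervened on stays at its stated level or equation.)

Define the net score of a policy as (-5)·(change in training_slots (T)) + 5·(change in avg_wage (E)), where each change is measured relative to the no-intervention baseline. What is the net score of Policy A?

-1330

Baseline:
  W = 133
  N = 58
  E = 224 + 5·133 − 58 = 831
  T = 139 − 133 − 5·58 − 831 = -1115
Policy A (W := 111, N − 8):
  W = 111
  N = 58 − 8 = 50
  E = 224 + 5·111 − 50 = 729
  T = 139 − 111 − 5·50 − 729 = -951
ΔT = -951 − (-1115) = 164; ΔE = 729 − 831 = -102
Score = (-5)·164 + 5·(-102) = -1330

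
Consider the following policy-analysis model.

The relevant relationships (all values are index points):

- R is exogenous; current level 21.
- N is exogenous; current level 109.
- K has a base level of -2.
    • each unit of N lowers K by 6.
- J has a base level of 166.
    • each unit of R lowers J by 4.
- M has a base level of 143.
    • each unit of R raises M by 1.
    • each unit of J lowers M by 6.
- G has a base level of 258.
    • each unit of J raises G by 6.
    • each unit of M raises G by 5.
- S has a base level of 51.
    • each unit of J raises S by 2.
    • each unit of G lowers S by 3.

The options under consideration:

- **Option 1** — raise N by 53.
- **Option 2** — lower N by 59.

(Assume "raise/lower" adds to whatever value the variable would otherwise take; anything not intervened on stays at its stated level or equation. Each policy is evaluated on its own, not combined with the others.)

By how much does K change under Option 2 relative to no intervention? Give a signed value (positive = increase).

354

Baseline:
  N = 109
  K = -2 − 6·109 = -656
Option 2 (N − 59):
  N = 109 − 59 = 50
  K = -2 − 6·50 = -302
Change in K: -302 − (-656) = 354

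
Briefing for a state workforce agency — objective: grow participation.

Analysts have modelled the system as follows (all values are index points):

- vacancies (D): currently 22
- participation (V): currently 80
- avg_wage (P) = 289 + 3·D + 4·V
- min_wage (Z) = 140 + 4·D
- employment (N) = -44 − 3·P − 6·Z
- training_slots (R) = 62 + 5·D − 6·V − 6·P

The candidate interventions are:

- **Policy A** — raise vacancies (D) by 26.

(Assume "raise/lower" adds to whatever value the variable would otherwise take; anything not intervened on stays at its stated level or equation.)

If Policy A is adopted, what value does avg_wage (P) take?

753

Policy A (D + 26):
  D = 22 + 26 = 48
  V = 80
  P = 289 + 3·48 + 4·80 = 753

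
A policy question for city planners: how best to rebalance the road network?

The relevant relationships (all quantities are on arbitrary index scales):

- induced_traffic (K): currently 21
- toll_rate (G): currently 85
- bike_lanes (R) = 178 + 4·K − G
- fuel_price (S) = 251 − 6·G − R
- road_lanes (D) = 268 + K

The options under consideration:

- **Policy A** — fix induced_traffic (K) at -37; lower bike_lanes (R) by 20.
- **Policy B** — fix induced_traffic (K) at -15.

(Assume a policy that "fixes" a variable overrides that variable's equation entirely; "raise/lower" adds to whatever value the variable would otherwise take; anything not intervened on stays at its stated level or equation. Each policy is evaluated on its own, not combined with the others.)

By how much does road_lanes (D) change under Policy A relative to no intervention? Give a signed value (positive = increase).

Baseline:
  K = 21
  D = 268 + 21 = 289
Policy A (K := -37, R − 20):
  K = -37
  D = 268 + (-37) = 231
Change in D: 231 − 289 = -58

-58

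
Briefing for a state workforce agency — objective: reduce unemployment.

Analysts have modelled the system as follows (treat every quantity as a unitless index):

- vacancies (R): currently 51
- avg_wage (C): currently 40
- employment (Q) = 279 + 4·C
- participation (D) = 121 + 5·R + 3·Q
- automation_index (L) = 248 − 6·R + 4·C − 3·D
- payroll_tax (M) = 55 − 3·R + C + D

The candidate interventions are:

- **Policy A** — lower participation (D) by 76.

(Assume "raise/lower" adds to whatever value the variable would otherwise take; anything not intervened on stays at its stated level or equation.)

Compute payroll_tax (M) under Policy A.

1559

Policy A (D − 76):
  R = 51
  C = 40
  Q = 279 + 4·40 = 439
  D = 121 + 5·51 + 3·439 (−76 from intervention) = 1617
  M = 55 − 3·51 + 40 + 1617 = 1559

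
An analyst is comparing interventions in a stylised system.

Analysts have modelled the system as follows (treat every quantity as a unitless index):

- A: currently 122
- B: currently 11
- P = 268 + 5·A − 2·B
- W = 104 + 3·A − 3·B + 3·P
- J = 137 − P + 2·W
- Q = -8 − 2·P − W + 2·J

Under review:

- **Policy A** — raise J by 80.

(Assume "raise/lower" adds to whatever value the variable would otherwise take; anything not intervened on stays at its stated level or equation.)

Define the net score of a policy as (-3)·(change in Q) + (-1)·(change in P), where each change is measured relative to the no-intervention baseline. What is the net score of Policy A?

Baseline:
  A = 122
  B = 11
  P = 268 + 5·122 − 2·11 = 856
  W = 104 + 3·122 − 3·11 + 3·856 = 3005
  J = 137 − 856 + 2·3005 = 5291
  Q = -8 − 2·856 − 3005 + 2·5291 = 5857
Policy A (J + 80):
  A = 122
  B = 11
  P = 268 + 5·122 − 2·11 = 856
  W = 104 + 3·122 − 3·11 + 3·856 = 3005
  J = 137 − 856 + 2·3005 (+80 from intervention) = 5371
  Q = -8 − 2·856 − 3005 + 2·5371 = 6017
ΔQ = 6017 − 5857 = 160; ΔP = 856 − 856 = 0
Score = (-3)·160 + (-1)·0 = -480

-480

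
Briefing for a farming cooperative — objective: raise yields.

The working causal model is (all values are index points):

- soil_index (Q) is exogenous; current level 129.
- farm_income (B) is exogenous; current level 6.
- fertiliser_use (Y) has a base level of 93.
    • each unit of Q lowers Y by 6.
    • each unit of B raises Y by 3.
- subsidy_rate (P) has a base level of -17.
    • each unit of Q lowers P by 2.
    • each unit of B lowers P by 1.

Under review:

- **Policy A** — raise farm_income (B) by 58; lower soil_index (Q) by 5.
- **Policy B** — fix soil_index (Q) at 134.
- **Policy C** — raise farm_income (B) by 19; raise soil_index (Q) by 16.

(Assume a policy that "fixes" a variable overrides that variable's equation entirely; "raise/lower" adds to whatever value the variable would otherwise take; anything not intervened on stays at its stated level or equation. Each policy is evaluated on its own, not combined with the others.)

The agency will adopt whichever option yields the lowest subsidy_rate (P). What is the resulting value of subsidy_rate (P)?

Policy A (B + 58, Q − 5):
  Q = 129 − 5 = 124
  B = 6 + 58 = 64
  P = -17 − 2·124 − 64 = -329
Policy B (Q := 134):
  Q = 134
  B = 6
  P = -17 − 2·134 − 6 = -291
Policy C (B + 19, Q + 16):
  Q = 129 + 16 = 145
  B = 6 + 19 = 25
  P = -17 − 2·145 − 25 = -332
Comparing — Policy A: P=-329, Policy B: P=-291, Policy C: P=-332. Lowest is -332 (Policy C).

-332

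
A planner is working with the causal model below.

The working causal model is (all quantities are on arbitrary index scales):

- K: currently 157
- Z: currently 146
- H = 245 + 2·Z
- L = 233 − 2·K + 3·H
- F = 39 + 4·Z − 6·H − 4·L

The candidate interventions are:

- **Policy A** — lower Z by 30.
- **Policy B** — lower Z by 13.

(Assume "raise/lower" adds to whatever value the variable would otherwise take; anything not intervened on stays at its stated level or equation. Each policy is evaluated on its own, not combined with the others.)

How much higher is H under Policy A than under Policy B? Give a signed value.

-34

Policy A (Z − 30):
  Z = 146 − 30 = 116
  H = 245 + 2·116 = 477
Policy B (Z − 13):
  Z = 146 − 13 = 133
  H = 245 + 2·133 = 511
H: 477 − 511 = -34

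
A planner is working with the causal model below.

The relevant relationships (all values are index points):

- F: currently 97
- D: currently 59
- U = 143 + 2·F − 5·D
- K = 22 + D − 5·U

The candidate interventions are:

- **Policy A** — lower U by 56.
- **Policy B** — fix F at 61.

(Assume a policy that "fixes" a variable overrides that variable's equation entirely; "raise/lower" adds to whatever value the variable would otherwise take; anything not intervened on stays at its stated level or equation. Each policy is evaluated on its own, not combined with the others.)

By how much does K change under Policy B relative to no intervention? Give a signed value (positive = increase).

360

Baseline:
  F = 97
  D = 59
  U = 143 + 2·97 − 5·59 = 42
  K = 22 + 59 − 5·42 = -129
Policy B (F := 61):
  F = 61
  D = 59
  U = 143 + 2·61 − 5·59 = -30
  K = 22 + 59 − 5·(-30) = 231
Change in K: 231 − (-129) = 360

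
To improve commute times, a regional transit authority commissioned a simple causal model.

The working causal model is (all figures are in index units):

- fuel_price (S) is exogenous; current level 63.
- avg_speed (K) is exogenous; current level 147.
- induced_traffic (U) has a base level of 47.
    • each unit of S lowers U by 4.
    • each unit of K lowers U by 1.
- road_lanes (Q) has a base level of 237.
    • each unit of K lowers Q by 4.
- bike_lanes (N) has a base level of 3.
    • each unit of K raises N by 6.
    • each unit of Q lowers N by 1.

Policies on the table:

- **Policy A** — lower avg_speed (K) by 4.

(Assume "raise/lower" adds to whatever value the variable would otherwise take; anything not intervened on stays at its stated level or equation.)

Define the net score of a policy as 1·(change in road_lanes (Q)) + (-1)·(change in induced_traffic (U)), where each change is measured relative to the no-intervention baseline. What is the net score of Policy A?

Baseline:
  S = 63
  K = 147
  U = 47 − 4·63 − 147 = -352
  Q = 237 − 4·147 = -351
Policy A (K − 4):
  S = 63
  K = 147 − 4 = 143
  U = 47 − 4·63 − 143 = -348
  Q = 237 − 4·143 = -335
ΔQ = -335 − (-351) = 16; ΔU = -348 − (-352) = 4
Score = 1·16 + (-1)·4 = 12

12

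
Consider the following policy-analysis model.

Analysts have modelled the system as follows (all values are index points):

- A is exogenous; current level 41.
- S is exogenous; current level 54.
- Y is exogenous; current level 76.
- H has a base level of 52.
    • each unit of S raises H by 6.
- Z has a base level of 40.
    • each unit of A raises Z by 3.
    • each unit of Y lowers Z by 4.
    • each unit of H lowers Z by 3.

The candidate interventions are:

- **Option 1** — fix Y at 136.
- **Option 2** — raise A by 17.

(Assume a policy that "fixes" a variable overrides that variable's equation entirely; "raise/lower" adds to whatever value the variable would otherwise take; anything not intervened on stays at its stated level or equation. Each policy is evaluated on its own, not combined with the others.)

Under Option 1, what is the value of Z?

Option 1 (Y := 136):
  A = 41
  S = 54
  Y = 136
  H = 52 + 6·54 = 376
  Z = 40 + 3·41 − 4·136 − 3·376 = -1509

-1509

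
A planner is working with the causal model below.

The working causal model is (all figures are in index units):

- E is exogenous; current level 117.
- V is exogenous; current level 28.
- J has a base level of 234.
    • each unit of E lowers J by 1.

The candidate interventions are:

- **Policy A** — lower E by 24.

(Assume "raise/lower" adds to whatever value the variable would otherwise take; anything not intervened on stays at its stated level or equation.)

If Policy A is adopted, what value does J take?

141

Policy A (E − 24):
  E = 117 − 24 = 93
  J = 234 − 93 = 141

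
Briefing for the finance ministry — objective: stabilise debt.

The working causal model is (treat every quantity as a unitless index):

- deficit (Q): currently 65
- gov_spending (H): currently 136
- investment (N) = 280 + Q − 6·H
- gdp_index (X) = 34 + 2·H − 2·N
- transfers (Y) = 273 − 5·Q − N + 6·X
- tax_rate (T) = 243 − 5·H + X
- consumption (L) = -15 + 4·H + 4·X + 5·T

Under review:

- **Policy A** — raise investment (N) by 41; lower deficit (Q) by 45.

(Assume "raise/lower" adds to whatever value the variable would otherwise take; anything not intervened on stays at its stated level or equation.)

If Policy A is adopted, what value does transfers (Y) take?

Policy A (N + 41, Q − 45):
  Q = 65 − 45 = 20
  H = 136
  N = 280 + 20 − 6·136 (+41 from intervention) = -475
  X = 34 + 2·136 − 2·(-475) = 1256
  Y = 273 − 5·20 − (-475) + 6·1256 = 8184

8184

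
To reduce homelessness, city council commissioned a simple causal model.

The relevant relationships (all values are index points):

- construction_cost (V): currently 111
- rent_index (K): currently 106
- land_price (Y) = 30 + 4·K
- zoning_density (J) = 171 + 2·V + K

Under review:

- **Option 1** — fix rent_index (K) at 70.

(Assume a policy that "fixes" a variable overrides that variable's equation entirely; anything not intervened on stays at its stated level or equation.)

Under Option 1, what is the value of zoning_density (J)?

Option 1 (K := 70):
  V = 111
  K = 70
  J = 171 + 2·111 + 70 = 463

463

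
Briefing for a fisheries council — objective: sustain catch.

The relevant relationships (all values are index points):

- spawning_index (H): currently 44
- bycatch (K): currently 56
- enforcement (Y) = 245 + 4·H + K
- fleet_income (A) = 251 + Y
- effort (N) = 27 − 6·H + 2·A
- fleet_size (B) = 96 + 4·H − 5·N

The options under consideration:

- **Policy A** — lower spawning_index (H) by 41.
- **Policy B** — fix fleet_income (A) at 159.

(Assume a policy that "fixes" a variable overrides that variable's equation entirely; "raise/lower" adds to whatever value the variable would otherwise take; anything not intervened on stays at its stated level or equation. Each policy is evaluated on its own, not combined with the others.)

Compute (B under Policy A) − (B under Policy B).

-5444

Policy A (H − 41):
  H = 44 − 41 = 3
  K = 56
  Y = 245 + 4·3 + 56 = 313
  A = 251 + 313 = 564
  N = 27 − 6·3 + 2·564 = 1137
  B = 96 + 4·3 − 5·1137 = -5577
Policy B (A := 159):
  H = 44
  K = 56
  Y = 245 + 4·44 + 56 = 477
  A = 159
  N = 27 − 6·44 + 2·159 = 81
  B = 96 + 4·44 − 5·81 = -133
B: -5577 − (-133) = -5444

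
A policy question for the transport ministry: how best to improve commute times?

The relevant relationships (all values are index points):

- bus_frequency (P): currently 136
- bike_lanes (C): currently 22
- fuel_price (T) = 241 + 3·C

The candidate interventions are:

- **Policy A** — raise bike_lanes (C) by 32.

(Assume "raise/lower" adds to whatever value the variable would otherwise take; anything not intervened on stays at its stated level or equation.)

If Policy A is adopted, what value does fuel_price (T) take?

Policy A (C + 32):
  C = 22 + 32 = 54
  T = 241 + 3·54 = 403

403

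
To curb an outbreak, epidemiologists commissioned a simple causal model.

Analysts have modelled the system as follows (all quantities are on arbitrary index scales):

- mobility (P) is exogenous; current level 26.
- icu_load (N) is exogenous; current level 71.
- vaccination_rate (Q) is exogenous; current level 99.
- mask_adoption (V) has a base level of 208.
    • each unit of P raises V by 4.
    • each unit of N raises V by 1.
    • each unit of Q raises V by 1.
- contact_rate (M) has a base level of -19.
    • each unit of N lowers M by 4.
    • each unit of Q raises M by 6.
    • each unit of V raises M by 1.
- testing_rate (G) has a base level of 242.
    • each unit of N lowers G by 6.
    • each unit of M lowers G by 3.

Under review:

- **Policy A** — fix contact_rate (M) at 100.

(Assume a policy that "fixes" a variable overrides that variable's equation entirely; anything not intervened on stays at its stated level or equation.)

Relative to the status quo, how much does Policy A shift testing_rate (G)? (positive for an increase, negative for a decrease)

Baseline:
  P = 26
  N = 71
  Q = 99
  V = 208 + 4·26 + 71 + 99 = 482
  M = -19 − 4·71 + 6·99 + 482 = 773
  G = 242 − 6·71 − 3·773 = -2503
Policy A (M := 100):
  P = 26
  N = 71
  Q = 99
  V = 208 + 4·26 + 71 + 99 = 482
  M = 100
  G = 242 − 6·71 − 3·100 = -484
Change in G: -484 − (-2503) = 2019

2019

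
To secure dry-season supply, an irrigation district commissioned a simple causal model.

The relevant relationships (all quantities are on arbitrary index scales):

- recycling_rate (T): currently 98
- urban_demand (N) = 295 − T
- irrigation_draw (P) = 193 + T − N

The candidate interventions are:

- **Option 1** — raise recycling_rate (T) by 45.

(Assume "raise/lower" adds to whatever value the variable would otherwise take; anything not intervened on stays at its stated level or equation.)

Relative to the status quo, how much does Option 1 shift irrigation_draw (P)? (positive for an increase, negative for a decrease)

Baseline:
  T = 98
  N = 295 − 98 = 197
  P = 193 + 98 − 197 = 94
Option 1 (T + 45):
  T = 98 + 45 = 143
  N = 295 − 143 = 152
  P = 193 + 143 − 152 = 184
Change in P: 184 − 94 = 90

90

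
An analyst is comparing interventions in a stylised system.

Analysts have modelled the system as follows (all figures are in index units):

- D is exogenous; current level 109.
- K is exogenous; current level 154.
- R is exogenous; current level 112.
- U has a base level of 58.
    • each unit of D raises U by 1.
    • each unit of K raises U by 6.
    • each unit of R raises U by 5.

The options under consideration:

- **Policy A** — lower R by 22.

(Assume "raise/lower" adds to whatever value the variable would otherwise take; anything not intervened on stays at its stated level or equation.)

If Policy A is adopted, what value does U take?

1541

Policy A (R − 22):
  D = 109
  K = 154
  R = 112 − 22 = 90
  U = 58 + 109 + 6·154 + 5·90 = 1541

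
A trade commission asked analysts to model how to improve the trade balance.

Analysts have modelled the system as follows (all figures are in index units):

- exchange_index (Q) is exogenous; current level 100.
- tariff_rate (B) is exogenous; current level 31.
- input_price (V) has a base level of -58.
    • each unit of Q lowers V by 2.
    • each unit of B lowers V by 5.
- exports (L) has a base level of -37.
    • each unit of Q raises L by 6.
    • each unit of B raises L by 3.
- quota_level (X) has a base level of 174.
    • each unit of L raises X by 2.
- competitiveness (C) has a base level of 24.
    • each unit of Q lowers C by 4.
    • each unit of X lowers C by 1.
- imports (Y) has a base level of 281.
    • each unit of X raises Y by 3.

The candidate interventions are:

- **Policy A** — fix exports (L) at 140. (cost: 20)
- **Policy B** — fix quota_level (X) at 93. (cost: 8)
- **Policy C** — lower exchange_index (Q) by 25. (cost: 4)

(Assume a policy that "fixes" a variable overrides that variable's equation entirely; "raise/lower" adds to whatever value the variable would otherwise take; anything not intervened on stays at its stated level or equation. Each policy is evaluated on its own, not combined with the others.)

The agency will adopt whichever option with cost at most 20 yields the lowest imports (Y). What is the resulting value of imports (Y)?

560

Policy A (L := 140):
  Q = 100
  B = 31
  L = 140
  X = 174 + 2·140 = 454
  Y = 281 + 3·454 = 1643
Policy B (X := 93):
  Q = 100
  B = 31
  L = -37 + 6·100 + 3·31 = 656
  X = 93
  Y = 281 + 3·93 = 560
Policy C (Q − 25):
  Q = 100 − 25 = 75
  B = 31
  L = -37 + 6·75 + 3·31 = 506
  X = 174 + 2·506 = 1186
  Y = 281 + 3·1186 = 3839
Comparing — Policy A: Y=1643, Policy B: Y=560, Policy C: Y=3839. Lowest is 560 (Policy B).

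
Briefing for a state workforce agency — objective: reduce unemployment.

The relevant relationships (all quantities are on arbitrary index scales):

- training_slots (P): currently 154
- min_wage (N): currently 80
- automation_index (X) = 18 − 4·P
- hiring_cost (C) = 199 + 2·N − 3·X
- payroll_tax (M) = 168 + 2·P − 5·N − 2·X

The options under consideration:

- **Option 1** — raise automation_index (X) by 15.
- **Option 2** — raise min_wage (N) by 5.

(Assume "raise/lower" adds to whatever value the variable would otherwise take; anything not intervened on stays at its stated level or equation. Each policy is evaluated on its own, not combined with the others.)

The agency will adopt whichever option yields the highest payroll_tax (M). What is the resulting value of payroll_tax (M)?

1247

Option 1 (X + 15):
  P = 154
  N = 80
  X = 18 − 4·154 (+15 from intervention) = -583
  M = 168 + 2·154 − 5·80 − 2·(-583) = 1242
Option 2 (N + 5):
  P = 154
  N = 80 + 5 = 85
  X = 18 − 4·154 = -598
  M = 168 + 2·154 − 5·85 − 2·(-598) = 1247
Comparing — Option 1: M=1242, Option 2: M=1247. Highest is 1247 (Option 2).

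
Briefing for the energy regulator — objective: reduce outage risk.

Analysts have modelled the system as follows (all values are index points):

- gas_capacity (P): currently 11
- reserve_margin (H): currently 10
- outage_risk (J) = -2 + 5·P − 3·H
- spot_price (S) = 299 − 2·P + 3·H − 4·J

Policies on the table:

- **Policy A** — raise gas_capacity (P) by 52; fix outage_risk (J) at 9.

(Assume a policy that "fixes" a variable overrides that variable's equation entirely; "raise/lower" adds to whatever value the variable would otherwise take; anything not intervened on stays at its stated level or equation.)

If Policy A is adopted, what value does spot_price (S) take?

167

Policy A (P + 52, J := 9):
  P = 11 + 52 = 63
  H = 10
  J = 9
  S = 299 − 2·63 + 3·10 − 4·9 = 167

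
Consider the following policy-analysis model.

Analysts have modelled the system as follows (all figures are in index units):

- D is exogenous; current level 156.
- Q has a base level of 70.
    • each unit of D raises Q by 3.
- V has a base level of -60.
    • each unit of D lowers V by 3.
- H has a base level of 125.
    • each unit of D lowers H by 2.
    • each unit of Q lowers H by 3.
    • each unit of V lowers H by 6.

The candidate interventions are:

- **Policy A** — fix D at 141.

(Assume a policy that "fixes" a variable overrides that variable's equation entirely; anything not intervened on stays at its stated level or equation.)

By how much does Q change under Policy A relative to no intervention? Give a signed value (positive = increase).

Baseline:
  D = 156
  Q = 70 + 3·156 = 538
Policy A (D := 141):
  D = 141
  Q = 70 + 3·141 = 493
Change in Q: 493 − 538 = -45

-45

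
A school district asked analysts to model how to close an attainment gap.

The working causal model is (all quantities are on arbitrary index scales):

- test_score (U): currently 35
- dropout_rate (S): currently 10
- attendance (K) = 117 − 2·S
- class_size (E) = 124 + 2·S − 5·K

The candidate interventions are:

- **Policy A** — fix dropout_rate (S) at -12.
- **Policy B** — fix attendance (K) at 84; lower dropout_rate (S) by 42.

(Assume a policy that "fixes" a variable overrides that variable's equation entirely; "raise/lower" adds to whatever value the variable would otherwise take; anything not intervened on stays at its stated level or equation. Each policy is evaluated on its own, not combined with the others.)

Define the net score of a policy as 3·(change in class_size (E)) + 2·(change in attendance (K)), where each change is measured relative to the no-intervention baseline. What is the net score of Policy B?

-83

Baseline:
  S = 10
  K = 117 − 2·10 = 97
  E = 124 + 2·10 − 5·97 = -341
Policy B (K := 84, S − 42):
  S = 10 − 42 = -32
  K = 84
  E = 124 + 2·(-32) − 5·84 = -360
ΔE = -360 − (-341) = -19; ΔK = 84 − 97 = -13
Score = 3·(-19) + 2·(-13) = -83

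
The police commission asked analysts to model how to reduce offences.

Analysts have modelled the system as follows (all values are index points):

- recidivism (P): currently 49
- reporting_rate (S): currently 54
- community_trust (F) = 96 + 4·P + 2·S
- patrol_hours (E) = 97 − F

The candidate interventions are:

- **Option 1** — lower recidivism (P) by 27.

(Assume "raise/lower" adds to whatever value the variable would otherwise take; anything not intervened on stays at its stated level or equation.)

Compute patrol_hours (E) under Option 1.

Option 1 (P − 27):
  P = 49 − 27 = 22
  S = 54
  F = 96 + 4·22 + 2·54 = 292
  E = 97 − 292 = -195

-195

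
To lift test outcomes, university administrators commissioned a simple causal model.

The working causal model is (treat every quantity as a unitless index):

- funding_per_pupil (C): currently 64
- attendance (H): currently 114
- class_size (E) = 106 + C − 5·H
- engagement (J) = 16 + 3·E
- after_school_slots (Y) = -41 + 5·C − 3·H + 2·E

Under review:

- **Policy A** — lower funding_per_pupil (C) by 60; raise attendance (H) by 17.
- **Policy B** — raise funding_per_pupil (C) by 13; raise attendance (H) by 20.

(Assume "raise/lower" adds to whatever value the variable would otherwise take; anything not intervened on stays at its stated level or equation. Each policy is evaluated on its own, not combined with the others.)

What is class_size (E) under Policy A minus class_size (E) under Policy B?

-58

Policy A (C − 60, H + 17):
  C = 64 − 60 = 4
  H = 114 + 17 = 131
  E = 106 + 4 − 5·131 = -545
Policy B (C + 13, H + 20):
  C = 64 + 13 = 77
  H = 114 + 20 = 134
  E = 106 + 77 − 5·134 = -487
E: -545 − (-487) = -58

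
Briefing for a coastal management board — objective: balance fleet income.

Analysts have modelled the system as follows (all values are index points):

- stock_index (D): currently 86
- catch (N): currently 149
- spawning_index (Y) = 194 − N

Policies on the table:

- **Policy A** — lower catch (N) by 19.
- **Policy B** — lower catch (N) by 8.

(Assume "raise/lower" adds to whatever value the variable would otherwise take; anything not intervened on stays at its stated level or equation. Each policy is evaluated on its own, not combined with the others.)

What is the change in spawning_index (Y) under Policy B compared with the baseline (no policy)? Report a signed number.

8

Baseline:
  N = 149
  Y = 194 − 149 = 45
Policy B (N − 8):
  N = 149 − 8 = 141
  Y = 194 − 141 = 53
Change in Y: 53 − 45 = 8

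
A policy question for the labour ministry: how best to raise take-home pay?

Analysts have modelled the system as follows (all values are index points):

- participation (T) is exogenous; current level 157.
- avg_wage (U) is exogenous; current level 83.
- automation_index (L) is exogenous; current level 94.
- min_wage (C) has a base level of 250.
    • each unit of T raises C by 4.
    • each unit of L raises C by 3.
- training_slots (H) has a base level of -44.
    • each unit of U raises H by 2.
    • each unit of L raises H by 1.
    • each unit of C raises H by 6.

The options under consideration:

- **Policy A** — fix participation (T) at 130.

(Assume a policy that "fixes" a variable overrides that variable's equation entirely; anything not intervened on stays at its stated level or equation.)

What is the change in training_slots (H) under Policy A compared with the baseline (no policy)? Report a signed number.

-648

Baseline:
  T = 157
  U = 83
  L = 94
  C = 250 + 4·157 + 3·94 = 1160
  H = -44 + 2·83 + 94 + 6·1160 = 7176
Policy A (T := 130):
  T = 130
  U = 83
  L = 94
  C = 250 + 4·130 + 3·94 = 1052
  H = -44 + 2·83 + 94 + 6·1052 = 6528
Change in H: 6528 − 7176 = -648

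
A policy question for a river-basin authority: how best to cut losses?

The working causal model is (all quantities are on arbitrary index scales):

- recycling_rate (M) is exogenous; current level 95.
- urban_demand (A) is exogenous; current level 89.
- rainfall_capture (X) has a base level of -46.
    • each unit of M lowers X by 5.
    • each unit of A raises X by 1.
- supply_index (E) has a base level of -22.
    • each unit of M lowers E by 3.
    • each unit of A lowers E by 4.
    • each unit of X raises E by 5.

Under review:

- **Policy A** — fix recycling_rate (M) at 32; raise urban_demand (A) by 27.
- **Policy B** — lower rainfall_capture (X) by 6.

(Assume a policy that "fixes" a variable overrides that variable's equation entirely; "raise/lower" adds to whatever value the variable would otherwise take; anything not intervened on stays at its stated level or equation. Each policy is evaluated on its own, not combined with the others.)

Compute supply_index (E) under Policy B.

Policy B (X − 6):
  M = 95
  A = 89
  X = -46 − 5·95 + 89 (−6 from intervention) = -438
  E = -22 − 3·95 − 4·89 + 5·(-438) = -2853

-2853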